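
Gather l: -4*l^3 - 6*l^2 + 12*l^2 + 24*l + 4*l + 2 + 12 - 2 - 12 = -4*l^3 + 6*l^2 + 28*l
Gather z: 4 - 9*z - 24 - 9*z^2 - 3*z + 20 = -9*z^2 - 12*z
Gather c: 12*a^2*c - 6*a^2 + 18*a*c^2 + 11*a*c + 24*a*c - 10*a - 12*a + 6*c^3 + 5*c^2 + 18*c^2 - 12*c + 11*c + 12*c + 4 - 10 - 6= -6*a^2 - 22*a + 6*c^3 + c^2*(18*a + 23) + c*(12*a^2 + 35*a + 11) - 12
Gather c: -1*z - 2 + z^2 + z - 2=z^2 - 4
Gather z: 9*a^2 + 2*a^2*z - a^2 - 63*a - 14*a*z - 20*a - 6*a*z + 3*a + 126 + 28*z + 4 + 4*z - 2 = 8*a^2 - 80*a + z*(2*a^2 - 20*a + 32) + 128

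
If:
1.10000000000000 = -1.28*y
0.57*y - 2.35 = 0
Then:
No Solution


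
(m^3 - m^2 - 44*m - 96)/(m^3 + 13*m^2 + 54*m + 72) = (m - 8)/(m + 6)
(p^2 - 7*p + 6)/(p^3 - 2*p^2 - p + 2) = (p - 6)/(p^2 - p - 2)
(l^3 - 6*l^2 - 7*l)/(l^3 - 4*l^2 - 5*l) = (l - 7)/(l - 5)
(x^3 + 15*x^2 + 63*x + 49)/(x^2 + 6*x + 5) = (x^2 + 14*x + 49)/(x + 5)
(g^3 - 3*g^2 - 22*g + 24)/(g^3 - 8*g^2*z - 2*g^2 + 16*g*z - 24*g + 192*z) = (1 - g)/(-g + 8*z)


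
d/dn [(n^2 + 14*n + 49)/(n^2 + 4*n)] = 2*(-5*n^2 - 49*n - 98)/(n^2*(n^2 + 8*n + 16))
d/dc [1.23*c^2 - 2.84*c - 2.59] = 2.46*c - 2.84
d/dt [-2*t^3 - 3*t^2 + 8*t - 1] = -6*t^2 - 6*t + 8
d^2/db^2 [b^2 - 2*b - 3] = 2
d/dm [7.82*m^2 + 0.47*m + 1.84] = 15.64*m + 0.47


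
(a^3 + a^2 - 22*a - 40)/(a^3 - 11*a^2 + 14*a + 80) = (a + 4)/(a - 8)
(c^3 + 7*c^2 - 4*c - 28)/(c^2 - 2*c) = c + 9 + 14/c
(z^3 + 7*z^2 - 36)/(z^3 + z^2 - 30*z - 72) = (z^2 + 4*z - 12)/(z^2 - 2*z - 24)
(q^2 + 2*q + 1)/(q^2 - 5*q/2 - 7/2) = 2*(q + 1)/(2*q - 7)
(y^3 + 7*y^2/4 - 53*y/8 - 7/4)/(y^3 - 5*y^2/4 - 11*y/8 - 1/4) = (2*y + 7)/(2*y + 1)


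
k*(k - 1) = k^2 - k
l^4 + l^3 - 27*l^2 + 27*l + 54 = (l - 3)^2*(l + 1)*(l + 6)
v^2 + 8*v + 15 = (v + 3)*(v + 5)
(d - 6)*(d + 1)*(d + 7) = d^3 + 2*d^2 - 41*d - 42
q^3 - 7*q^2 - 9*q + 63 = (q - 7)*(q - 3)*(q + 3)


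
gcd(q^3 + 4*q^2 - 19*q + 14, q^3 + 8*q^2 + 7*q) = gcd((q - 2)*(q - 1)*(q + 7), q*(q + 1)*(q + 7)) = q + 7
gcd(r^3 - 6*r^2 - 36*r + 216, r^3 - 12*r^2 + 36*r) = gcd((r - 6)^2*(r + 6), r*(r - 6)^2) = r^2 - 12*r + 36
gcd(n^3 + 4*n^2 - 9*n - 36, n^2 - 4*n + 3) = n - 3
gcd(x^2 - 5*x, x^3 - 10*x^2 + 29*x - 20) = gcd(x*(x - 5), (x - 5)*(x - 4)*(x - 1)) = x - 5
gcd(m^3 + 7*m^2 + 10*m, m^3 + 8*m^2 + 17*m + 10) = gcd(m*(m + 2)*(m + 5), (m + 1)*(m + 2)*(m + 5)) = m^2 + 7*m + 10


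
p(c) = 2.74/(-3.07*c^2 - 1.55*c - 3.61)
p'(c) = 2.74*(6.14*c + 1.55)/(-3.07*c^2 - 1.55*c - 3.61)^2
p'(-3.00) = -0.07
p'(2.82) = 0.05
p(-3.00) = -0.10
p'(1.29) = 0.23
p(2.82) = -0.08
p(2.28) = -0.12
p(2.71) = -0.09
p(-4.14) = -0.06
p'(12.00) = 0.00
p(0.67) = -0.45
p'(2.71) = 0.05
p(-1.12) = -0.48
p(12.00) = -0.01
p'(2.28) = 0.08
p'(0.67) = 0.43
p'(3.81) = 0.02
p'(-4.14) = -0.03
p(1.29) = -0.26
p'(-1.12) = -0.45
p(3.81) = -0.05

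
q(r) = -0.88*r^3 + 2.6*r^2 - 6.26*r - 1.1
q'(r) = -2.64*r^2 + 5.2*r - 6.26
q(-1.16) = 11.03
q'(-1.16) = -15.84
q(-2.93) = 61.70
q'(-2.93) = -44.16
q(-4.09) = 128.20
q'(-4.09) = -71.69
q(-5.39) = 245.98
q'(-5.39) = -110.99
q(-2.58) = 47.47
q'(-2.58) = -37.25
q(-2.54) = 46.00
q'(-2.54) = -36.50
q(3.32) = -25.43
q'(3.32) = -18.10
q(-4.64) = 171.83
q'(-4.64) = -87.23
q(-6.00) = 320.14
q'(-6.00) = -132.50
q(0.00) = -1.10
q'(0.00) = -6.26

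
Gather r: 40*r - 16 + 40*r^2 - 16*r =40*r^2 + 24*r - 16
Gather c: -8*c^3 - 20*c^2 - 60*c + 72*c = -8*c^3 - 20*c^2 + 12*c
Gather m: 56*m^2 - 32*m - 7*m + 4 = 56*m^2 - 39*m + 4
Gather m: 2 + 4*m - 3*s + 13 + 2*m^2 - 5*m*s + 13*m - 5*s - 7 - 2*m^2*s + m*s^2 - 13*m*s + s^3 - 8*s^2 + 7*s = m^2*(2 - 2*s) + m*(s^2 - 18*s + 17) + s^3 - 8*s^2 - s + 8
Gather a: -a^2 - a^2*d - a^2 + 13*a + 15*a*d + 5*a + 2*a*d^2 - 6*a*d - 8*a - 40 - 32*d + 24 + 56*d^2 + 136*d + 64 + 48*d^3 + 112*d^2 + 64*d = a^2*(-d - 2) + a*(2*d^2 + 9*d + 10) + 48*d^3 + 168*d^2 + 168*d + 48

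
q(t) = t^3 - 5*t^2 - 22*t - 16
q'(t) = 3*t^2 - 10*t - 22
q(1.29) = -50.55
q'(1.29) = -29.91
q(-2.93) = -19.62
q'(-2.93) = 33.05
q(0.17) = -19.88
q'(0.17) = -23.61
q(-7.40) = -532.22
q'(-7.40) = 216.28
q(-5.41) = -201.66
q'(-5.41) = 119.90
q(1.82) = -66.57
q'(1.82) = -30.26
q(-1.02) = 0.18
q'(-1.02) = -8.68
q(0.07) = -17.56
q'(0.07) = -22.69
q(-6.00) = -280.00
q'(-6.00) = 146.00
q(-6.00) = -280.00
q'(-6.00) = 146.00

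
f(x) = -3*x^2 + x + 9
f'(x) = 1 - 6*x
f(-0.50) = 7.75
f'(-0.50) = 4.00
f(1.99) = -0.89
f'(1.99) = -10.94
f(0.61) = 8.49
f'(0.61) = -2.66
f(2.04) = -1.44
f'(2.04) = -11.24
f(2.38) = -5.61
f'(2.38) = -13.28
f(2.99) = -14.83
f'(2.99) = -16.94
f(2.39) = -5.75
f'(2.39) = -13.34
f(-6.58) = -127.47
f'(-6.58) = 40.48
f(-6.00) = -105.00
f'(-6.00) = 37.00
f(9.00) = -225.00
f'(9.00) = -53.00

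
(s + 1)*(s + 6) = s^2 + 7*s + 6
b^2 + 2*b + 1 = (b + 1)^2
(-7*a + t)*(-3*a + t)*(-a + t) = -21*a^3 + 31*a^2*t - 11*a*t^2 + t^3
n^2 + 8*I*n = n*(n + 8*I)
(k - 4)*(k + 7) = k^2 + 3*k - 28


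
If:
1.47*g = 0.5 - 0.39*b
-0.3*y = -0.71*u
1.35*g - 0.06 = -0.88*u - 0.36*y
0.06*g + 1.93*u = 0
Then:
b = 1.11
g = 0.05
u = -0.00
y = -0.00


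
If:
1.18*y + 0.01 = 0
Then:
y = -0.01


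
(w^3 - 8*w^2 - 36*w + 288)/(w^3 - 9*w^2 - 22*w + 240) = (w + 6)/(w + 5)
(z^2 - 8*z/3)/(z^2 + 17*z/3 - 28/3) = z*(3*z - 8)/(3*z^2 + 17*z - 28)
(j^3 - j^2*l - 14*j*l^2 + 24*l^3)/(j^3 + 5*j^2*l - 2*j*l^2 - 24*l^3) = (j - 3*l)/(j + 3*l)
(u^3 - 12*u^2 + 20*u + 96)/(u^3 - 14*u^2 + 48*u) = (u + 2)/u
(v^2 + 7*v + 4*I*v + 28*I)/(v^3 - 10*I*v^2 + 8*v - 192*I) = (v + 7)/(v^2 - 14*I*v - 48)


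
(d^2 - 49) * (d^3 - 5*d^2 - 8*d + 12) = d^5 - 5*d^4 - 57*d^3 + 257*d^2 + 392*d - 588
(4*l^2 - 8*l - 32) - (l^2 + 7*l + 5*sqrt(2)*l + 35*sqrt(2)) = 3*l^2 - 15*l - 5*sqrt(2)*l - 35*sqrt(2) - 32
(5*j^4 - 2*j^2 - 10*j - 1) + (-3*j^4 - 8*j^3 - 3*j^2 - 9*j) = 2*j^4 - 8*j^3 - 5*j^2 - 19*j - 1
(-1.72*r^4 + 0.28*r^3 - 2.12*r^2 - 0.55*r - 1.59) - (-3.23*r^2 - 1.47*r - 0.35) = -1.72*r^4 + 0.28*r^3 + 1.11*r^2 + 0.92*r - 1.24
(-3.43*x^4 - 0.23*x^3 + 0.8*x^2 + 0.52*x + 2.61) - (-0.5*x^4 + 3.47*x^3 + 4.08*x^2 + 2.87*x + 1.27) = -2.93*x^4 - 3.7*x^3 - 3.28*x^2 - 2.35*x + 1.34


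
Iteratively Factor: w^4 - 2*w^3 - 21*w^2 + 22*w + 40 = (w + 1)*(w^3 - 3*w^2 - 18*w + 40) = (w + 1)*(w + 4)*(w^2 - 7*w + 10) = (w - 5)*(w + 1)*(w + 4)*(w - 2)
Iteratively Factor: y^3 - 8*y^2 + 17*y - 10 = (y - 5)*(y^2 - 3*y + 2) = (y - 5)*(y - 1)*(y - 2)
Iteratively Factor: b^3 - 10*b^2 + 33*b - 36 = (b - 4)*(b^2 - 6*b + 9) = (b - 4)*(b - 3)*(b - 3)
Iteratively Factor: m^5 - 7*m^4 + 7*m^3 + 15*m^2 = (m - 5)*(m^4 - 2*m^3 - 3*m^2) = m*(m - 5)*(m^3 - 2*m^2 - 3*m) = m^2*(m - 5)*(m^2 - 2*m - 3) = m^2*(m - 5)*(m + 1)*(m - 3)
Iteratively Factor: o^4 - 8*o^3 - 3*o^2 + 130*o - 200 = (o + 4)*(o^3 - 12*o^2 + 45*o - 50) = (o - 2)*(o + 4)*(o^2 - 10*o + 25) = (o - 5)*(o - 2)*(o + 4)*(o - 5)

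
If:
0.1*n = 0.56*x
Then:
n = 5.6*x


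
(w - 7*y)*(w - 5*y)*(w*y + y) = w^3*y - 12*w^2*y^2 + w^2*y + 35*w*y^3 - 12*w*y^2 + 35*y^3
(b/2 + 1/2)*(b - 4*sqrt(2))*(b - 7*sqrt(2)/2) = b^3/2 - 15*sqrt(2)*b^2/4 + b^2/2 - 15*sqrt(2)*b/4 + 14*b + 14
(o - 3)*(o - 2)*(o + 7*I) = o^3 - 5*o^2 + 7*I*o^2 + 6*o - 35*I*o + 42*I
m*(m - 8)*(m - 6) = m^3 - 14*m^2 + 48*m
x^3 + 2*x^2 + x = x*(x + 1)^2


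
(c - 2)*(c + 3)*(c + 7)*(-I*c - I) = -I*c^4 - 9*I*c^3 - 9*I*c^2 + 41*I*c + 42*I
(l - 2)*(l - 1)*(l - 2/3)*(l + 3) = l^4 - 2*l^3/3 - 7*l^2 + 32*l/3 - 4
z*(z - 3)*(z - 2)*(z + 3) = z^4 - 2*z^3 - 9*z^2 + 18*z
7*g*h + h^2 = h*(7*g + h)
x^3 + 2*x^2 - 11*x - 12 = (x - 3)*(x + 1)*(x + 4)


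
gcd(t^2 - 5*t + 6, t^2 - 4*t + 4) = t - 2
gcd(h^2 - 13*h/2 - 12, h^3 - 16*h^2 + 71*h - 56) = h - 8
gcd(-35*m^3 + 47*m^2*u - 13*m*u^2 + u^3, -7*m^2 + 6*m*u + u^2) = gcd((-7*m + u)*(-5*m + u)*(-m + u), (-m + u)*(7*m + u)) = -m + u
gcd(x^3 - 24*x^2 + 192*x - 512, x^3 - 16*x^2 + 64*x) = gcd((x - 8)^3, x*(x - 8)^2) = x^2 - 16*x + 64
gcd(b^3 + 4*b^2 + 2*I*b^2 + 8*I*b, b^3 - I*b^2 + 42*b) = b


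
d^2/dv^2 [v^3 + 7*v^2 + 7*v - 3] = 6*v + 14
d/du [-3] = 0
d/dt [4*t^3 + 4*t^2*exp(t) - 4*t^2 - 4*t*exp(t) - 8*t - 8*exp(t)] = 4*t^2*exp(t) + 12*t^2 + 4*t*exp(t) - 8*t - 12*exp(t) - 8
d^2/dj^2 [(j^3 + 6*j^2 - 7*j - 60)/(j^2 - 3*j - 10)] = 60*(j^3 + 3*j^2 + 21*j - 11)/(j^6 - 9*j^5 - 3*j^4 + 153*j^3 + 30*j^2 - 900*j - 1000)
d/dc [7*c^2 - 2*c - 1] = 14*c - 2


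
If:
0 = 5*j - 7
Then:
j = 7/5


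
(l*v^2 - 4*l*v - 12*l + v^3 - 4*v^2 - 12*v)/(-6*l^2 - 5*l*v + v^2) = (v^2 - 4*v - 12)/(-6*l + v)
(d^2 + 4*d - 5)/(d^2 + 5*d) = (d - 1)/d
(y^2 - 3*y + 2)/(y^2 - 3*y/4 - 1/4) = 4*(y - 2)/(4*y + 1)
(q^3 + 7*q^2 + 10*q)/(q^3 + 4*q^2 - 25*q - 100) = q*(q + 2)/(q^2 - q - 20)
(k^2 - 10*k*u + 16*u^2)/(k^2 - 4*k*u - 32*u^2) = (k - 2*u)/(k + 4*u)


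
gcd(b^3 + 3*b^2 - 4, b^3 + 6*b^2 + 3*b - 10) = b^2 + b - 2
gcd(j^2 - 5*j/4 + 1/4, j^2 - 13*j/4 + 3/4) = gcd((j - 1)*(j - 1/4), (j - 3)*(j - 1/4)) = j - 1/4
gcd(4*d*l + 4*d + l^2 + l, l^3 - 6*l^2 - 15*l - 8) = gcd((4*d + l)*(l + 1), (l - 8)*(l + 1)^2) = l + 1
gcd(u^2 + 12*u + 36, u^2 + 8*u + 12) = u + 6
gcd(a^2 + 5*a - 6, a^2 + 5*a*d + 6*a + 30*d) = a + 6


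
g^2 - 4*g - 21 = (g - 7)*(g + 3)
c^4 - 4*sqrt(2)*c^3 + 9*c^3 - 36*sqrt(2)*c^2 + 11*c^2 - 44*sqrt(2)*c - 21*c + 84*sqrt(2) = (c - 1)*(c + 3)*(c + 7)*(c - 4*sqrt(2))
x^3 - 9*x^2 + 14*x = x*(x - 7)*(x - 2)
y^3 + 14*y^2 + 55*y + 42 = (y + 1)*(y + 6)*(y + 7)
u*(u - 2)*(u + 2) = u^3 - 4*u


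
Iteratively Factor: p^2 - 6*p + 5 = (p - 1)*(p - 5)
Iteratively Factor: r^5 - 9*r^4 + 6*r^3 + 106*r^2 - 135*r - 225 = (r + 1)*(r^4 - 10*r^3 + 16*r^2 + 90*r - 225) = (r - 3)*(r + 1)*(r^3 - 7*r^2 - 5*r + 75) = (r - 5)*(r - 3)*(r + 1)*(r^2 - 2*r - 15) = (r - 5)*(r - 3)*(r + 1)*(r + 3)*(r - 5)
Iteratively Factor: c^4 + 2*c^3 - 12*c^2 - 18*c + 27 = (c + 3)*(c^3 - c^2 - 9*c + 9) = (c - 1)*(c + 3)*(c^2 - 9) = (c - 1)*(c + 3)^2*(c - 3)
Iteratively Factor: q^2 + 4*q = (q + 4)*(q)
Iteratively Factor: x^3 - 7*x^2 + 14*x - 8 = (x - 2)*(x^2 - 5*x + 4) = (x - 4)*(x - 2)*(x - 1)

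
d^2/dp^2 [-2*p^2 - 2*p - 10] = -4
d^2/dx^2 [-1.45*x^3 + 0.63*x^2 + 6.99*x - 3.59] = 1.26 - 8.7*x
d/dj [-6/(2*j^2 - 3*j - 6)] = 6*(4*j - 3)/(-2*j^2 + 3*j + 6)^2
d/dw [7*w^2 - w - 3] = 14*w - 1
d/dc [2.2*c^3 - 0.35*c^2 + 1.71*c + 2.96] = 6.6*c^2 - 0.7*c + 1.71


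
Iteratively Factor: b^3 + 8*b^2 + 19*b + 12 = (b + 1)*(b^2 + 7*b + 12) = (b + 1)*(b + 4)*(b + 3)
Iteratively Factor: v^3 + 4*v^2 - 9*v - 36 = (v + 3)*(v^2 + v - 12) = (v - 3)*(v + 3)*(v + 4)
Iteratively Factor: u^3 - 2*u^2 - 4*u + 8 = (u + 2)*(u^2 - 4*u + 4) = (u - 2)*(u + 2)*(u - 2)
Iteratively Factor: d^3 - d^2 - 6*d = (d)*(d^2 - d - 6) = d*(d - 3)*(d + 2)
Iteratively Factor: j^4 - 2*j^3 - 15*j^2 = (j)*(j^3 - 2*j^2 - 15*j) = j*(j + 3)*(j^2 - 5*j) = j^2*(j + 3)*(j - 5)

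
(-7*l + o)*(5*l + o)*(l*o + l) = -35*l^3*o - 35*l^3 - 2*l^2*o^2 - 2*l^2*o + l*o^3 + l*o^2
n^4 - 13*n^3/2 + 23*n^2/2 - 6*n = n*(n - 4)*(n - 3/2)*(n - 1)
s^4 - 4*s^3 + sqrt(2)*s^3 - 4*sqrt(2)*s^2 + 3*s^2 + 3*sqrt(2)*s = s*(s - 3)*(s - 1)*(s + sqrt(2))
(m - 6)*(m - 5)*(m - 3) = m^3 - 14*m^2 + 63*m - 90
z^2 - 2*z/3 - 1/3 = (z - 1)*(z + 1/3)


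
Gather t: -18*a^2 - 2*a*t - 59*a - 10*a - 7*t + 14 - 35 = -18*a^2 - 69*a + t*(-2*a - 7) - 21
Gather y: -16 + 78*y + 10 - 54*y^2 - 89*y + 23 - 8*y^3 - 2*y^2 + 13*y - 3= -8*y^3 - 56*y^2 + 2*y + 14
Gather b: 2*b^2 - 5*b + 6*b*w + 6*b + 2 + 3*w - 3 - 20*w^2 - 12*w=2*b^2 + b*(6*w + 1) - 20*w^2 - 9*w - 1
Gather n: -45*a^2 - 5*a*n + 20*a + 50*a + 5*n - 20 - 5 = -45*a^2 + 70*a + n*(5 - 5*a) - 25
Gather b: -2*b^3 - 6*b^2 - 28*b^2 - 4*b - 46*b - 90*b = -2*b^3 - 34*b^2 - 140*b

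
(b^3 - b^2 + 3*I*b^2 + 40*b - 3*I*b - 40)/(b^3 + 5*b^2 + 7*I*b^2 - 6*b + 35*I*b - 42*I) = (b^2 + 3*I*b + 40)/(b^2 + b*(6 + 7*I) + 42*I)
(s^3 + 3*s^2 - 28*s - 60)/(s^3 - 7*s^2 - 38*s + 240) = (s + 2)/(s - 8)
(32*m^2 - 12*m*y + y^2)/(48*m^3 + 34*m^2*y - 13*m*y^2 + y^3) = (-4*m + y)/(-6*m^2 - 5*m*y + y^2)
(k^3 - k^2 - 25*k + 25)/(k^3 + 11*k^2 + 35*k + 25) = (k^2 - 6*k + 5)/(k^2 + 6*k + 5)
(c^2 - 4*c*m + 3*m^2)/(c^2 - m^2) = (c - 3*m)/(c + m)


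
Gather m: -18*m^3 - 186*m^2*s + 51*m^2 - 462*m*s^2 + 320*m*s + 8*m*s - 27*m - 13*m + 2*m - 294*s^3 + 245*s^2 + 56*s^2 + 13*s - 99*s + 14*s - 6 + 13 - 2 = -18*m^3 + m^2*(51 - 186*s) + m*(-462*s^2 + 328*s - 38) - 294*s^3 + 301*s^2 - 72*s + 5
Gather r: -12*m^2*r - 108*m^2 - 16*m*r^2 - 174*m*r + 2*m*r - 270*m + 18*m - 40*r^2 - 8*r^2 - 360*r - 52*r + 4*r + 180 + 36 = -108*m^2 - 252*m + r^2*(-16*m - 48) + r*(-12*m^2 - 172*m - 408) + 216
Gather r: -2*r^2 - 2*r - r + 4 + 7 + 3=-2*r^2 - 3*r + 14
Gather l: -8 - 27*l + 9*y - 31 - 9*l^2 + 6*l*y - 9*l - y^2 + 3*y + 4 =-9*l^2 + l*(6*y - 36) - y^2 + 12*y - 35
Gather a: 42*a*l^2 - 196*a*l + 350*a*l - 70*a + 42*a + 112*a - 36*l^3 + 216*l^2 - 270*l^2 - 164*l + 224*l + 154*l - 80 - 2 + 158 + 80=a*(42*l^2 + 154*l + 84) - 36*l^3 - 54*l^2 + 214*l + 156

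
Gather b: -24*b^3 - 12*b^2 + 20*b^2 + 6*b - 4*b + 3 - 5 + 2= -24*b^3 + 8*b^2 + 2*b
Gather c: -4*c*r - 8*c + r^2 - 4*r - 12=c*(-4*r - 8) + r^2 - 4*r - 12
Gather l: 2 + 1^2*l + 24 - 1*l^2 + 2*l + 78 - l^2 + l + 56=-2*l^2 + 4*l + 160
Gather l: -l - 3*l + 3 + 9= 12 - 4*l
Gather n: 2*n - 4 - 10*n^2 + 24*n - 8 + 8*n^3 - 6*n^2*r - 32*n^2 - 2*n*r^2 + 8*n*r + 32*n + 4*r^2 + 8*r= 8*n^3 + n^2*(-6*r - 42) + n*(-2*r^2 + 8*r + 58) + 4*r^2 + 8*r - 12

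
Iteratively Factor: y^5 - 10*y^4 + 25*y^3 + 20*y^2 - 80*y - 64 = (y - 4)*(y^4 - 6*y^3 + y^2 + 24*y + 16) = (y - 4)*(y + 1)*(y^3 - 7*y^2 + 8*y + 16) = (y - 4)^2*(y + 1)*(y^2 - 3*y - 4) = (y - 4)^3*(y + 1)*(y + 1)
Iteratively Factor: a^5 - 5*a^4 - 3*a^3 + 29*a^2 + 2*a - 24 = (a + 1)*(a^4 - 6*a^3 + 3*a^2 + 26*a - 24) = (a + 1)*(a + 2)*(a^3 - 8*a^2 + 19*a - 12) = (a - 1)*(a + 1)*(a + 2)*(a^2 - 7*a + 12) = (a - 3)*(a - 1)*(a + 1)*(a + 2)*(a - 4)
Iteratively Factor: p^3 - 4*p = (p)*(p^2 - 4) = p*(p + 2)*(p - 2)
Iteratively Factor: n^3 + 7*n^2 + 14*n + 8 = (n + 4)*(n^2 + 3*n + 2) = (n + 1)*(n + 4)*(n + 2)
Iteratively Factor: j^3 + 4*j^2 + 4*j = (j + 2)*(j^2 + 2*j) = j*(j + 2)*(j + 2)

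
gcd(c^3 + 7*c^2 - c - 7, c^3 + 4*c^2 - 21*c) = c + 7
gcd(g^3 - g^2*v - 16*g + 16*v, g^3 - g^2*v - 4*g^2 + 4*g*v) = -g^2 + g*v + 4*g - 4*v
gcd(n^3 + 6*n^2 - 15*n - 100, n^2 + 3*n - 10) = n + 5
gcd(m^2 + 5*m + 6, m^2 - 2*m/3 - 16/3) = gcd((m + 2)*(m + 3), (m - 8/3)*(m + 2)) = m + 2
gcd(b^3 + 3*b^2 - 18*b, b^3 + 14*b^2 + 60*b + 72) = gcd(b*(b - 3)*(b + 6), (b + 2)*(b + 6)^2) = b + 6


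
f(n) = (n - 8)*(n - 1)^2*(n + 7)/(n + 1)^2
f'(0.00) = 223.00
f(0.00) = -56.00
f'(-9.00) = -27.03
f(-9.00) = 53.12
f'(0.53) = 29.53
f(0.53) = -5.31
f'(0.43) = 43.83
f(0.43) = -8.94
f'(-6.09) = -28.33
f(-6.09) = -24.88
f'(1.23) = -4.61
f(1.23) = -0.59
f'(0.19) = 107.68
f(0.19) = -26.02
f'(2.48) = -6.63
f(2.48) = -9.46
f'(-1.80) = -1171.10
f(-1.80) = -624.26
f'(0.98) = 0.58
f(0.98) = -0.01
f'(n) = (n - 8)*(n - 1)^2/(n + 1)^2 - 2*(n - 8)*(n - 1)^2*(n + 7)/(n + 1)^3 + (n - 8)*(n + 7)*(2*n - 2)/(n + 1)^2 + (n - 1)^2*(n + 7)/(n + 1)^2 = (2*n^4 + n^3 - 9*n^2 - 217*n + 223)/(n^3 + 3*n^2 + 3*n + 1)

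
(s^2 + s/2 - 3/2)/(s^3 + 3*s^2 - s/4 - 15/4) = 2/(2*s + 5)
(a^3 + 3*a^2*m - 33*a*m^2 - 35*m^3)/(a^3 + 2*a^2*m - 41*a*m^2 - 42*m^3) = (a - 5*m)/(a - 6*m)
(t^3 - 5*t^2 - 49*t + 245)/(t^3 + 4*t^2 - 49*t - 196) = (t - 5)/(t + 4)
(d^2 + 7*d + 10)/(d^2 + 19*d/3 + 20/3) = 3*(d + 2)/(3*d + 4)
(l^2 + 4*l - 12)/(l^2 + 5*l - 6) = (l - 2)/(l - 1)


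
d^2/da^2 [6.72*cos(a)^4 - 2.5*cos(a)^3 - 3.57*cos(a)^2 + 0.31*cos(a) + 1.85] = -107.52*cos(a)^4 + 22.5*cos(a)^3 + 94.92*cos(a)^2 - 15.31*cos(a) - 7.14000000000001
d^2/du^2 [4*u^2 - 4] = 8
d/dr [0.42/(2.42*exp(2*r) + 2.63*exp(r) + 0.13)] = (-2.0328*exp(r) - 1.1046)*exp(r)/(2.42*exp(2*r) + 2.63*exp(r) + 0.13)^2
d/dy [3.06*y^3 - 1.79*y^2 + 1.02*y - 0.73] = 9.18*y^2 - 3.58*y + 1.02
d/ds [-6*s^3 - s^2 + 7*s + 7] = -18*s^2 - 2*s + 7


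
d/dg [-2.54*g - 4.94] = -2.54000000000000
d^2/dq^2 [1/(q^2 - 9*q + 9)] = 2*(-q^2 + 9*q + (2*q - 9)^2 - 9)/(q^2 - 9*q + 9)^3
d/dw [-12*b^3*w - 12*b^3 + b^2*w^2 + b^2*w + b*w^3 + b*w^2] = b*(-12*b^2 + 2*b*w + b + 3*w^2 + 2*w)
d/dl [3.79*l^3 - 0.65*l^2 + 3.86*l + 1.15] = 11.37*l^2 - 1.3*l + 3.86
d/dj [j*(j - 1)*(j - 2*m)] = 3*j^2 - 4*j*m - 2*j + 2*m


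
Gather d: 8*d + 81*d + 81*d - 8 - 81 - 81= 170*d - 170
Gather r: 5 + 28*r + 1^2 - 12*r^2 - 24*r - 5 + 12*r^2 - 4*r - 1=0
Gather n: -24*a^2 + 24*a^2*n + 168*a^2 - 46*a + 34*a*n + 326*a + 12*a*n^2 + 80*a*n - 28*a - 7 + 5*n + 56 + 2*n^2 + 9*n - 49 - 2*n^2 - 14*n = 144*a^2 + 12*a*n^2 + 252*a + n*(24*a^2 + 114*a)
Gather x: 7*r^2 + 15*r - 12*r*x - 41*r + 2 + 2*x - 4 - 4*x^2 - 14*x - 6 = 7*r^2 - 26*r - 4*x^2 + x*(-12*r - 12) - 8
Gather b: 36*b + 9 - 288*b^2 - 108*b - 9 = -288*b^2 - 72*b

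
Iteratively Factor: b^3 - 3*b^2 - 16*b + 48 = (b - 3)*(b^2 - 16) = (b - 4)*(b - 3)*(b + 4)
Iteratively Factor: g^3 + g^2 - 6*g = (g - 2)*(g^2 + 3*g) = (g - 2)*(g + 3)*(g)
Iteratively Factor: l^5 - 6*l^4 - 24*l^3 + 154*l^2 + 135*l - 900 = (l - 3)*(l^4 - 3*l^3 - 33*l^2 + 55*l + 300) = (l - 5)*(l - 3)*(l^3 + 2*l^2 - 23*l - 60) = (l - 5)*(l - 3)*(l + 3)*(l^2 - l - 20) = (l - 5)^2*(l - 3)*(l + 3)*(l + 4)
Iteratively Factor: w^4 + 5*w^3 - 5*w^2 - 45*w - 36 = (w + 1)*(w^3 + 4*w^2 - 9*w - 36) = (w + 1)*(w + 4)*(w^2 - 9) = (w + 1)*(w + 3)*(w + 4)*(w - 3)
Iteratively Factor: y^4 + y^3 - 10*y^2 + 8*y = (y)*(y^3 + y^2 - 10*y + 8) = y*(y - 1)*(y^2 + 2*y - 8) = y*(y - 1)*(y + 4)*(y - 2)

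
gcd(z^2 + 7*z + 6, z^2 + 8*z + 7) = z + 1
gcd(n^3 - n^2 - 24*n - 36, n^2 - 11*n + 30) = n - 6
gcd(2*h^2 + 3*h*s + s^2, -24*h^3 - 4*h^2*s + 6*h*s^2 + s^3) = 2*h + s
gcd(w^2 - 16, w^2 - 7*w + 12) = w - 4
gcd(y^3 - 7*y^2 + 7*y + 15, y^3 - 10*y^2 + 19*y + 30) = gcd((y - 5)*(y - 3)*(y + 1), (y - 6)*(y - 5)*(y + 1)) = y^2 - 4*y - 5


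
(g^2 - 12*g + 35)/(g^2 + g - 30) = (g - 7)/(g + 6)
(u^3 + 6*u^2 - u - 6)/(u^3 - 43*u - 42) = (u - 1)/(u - 7)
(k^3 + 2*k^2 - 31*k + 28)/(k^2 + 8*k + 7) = (k^2 - 5*k + 4)/(k + 1)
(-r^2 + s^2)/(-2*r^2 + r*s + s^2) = (r + s)/(2*r + s)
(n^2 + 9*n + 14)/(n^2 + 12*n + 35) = (n + 2)/(n + 5)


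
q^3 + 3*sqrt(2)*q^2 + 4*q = q*(q + sqrt(2))*(q + 2*sqrt(2))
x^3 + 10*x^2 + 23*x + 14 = (x + 1)*(x + 2)*(x + 7)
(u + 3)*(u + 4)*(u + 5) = u^3 + 12*u^2 + 47*u + 60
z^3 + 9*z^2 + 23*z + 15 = (z + 1)*(z + 3)*(z + 5)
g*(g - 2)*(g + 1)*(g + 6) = g^4 + 5*g^3 - 8*g^2 - 12*g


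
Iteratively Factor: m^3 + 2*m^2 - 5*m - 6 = (m + 1)*(m^2 + m - 6) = (m - 2)*(m + 1)*(m + 3)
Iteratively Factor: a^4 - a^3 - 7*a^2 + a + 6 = (a - 3)*(a^3 + 2*a^2 - a - 2) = (a - 3)*(a + 2)*(a^2 - 1) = (a - 3)*(a + 1)*(a + 2)*(a - 1)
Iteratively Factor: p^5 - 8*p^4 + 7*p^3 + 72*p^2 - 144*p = (p - 4)*(p^4 - 4*p^3 - 9*p^2 + 36*p) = (p - 4)*(p + 3)*(p^3 - 7*p^2 + 12*p) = (p - 4)*(p - 3)*(p + 3)*(p^2 - 4*p) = (p - 4)^2*(p - 3)*(p + 3)*(p)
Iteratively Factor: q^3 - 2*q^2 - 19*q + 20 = (q - 5)*(q^2 + 3*q - 4) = (q - 5)*(q + 4)*(q - 1)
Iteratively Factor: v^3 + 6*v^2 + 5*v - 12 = (v + 4)*(v^2 + 2*v - 3) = (v + 3)*(v + 4)*(v - 1)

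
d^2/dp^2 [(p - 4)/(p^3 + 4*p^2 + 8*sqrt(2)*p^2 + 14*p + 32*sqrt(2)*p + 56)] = 2*((p - 4)*(3*p^2 + 8*p + 16*sqrt(2)*p + 14 + 32*sqrt(2))^2 - (3*p^2 + 8*p + 16*sqrt(2)*p + (p - 4)*(3*p + 4 + 8*sqrt(2)) + 14 + 32*sqrt(2))*(p^3 + 4*p^2 + 8*sqrt(2)*p^2 + 14*p + 32*sqrt(2)*p + 56))/(p^3 + 4*p^2 + 8*sqrt(2)*p^2 + 14*p + 32*sqrt(2)*p + 56)^3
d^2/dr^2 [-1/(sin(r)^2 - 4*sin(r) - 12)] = 2*(2*sin(r)^4 - 6*sin(r)^3 + 29*sin(r)^2 - 12*sin(r) - 28)/((sin(r) - 6)^3*(sin(r) + 2)^3)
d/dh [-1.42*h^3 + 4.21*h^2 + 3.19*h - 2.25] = -4.26*h^2 + 8.42*h + 3.19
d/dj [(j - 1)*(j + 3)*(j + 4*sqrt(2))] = 3*j^2 + 4*j + 8*sqrt(2)*j - 3 + 8*sqrt(2)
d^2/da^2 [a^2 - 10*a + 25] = 2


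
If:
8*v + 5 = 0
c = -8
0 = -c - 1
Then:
No Solution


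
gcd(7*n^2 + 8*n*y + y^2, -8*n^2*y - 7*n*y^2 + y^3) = n + y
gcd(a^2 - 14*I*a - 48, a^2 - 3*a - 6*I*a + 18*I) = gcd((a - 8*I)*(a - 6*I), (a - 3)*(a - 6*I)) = a - 6*I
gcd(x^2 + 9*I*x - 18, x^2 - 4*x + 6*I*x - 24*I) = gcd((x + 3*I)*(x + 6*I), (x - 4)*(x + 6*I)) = x + 6*I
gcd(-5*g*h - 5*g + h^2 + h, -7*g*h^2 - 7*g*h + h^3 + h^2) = h + 1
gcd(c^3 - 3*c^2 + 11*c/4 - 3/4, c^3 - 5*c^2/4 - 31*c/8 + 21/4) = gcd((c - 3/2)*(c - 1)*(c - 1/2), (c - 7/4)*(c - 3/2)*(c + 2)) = c - 3/2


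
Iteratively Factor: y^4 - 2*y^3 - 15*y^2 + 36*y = (y - 3)*(y^3 + y^2 - 12*y) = (y - 3)^2*(y^2 + 4*y) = (y - 3)^2*(y + 4)*(y)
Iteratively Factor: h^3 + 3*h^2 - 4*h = (h + 4)*(h^2 - h) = h*(h + 4)*(h - 1)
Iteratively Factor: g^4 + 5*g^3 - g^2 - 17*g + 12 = (g + 3)*(g^3 + 2*g^2 - 7*g + 4) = (g - 1)*(g + 3)*(g^2 + 3*g - 4) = (g - 1)*(g + 3)*(g + 4)*(g - 1)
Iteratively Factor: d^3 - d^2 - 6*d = (d + 2)*(d^2 - 3*d) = (d - 3)*(d + 2)*(d)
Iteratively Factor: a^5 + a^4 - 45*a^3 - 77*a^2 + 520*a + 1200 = (a - 5)*(a^4 + 6*a^3 - 15*a^2 - 152*a - 240) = (a - 5)*(a + 4)*(a^3 + 2*a^2 - 23*a - 60) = (a - 5)*(a + 3)*(a + 4)*(a^2 - a - 20) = (a - 5)^2*(a + 3)*(a + 4)*(a + 4)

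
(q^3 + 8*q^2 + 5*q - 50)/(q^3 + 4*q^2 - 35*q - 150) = (q - 2)/(q - 6)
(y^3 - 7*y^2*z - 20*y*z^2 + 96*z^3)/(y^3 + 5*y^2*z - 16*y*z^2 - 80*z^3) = (y^2 - 11*y*z + 24*z^2)/(y^2 + y*z - 20*z^2)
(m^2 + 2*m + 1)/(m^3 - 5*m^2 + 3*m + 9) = (m + 1)/(m^2 - 6*m + 9)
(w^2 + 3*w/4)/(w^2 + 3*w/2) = (4*w + 3)/(2*(2*w + 3))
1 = 1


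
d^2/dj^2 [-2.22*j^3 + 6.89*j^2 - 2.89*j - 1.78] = 13.78 - 13.32*j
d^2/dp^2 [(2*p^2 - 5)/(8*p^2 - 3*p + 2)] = 2*(48*p^3 - 1056*p^2 + 360*p + 43)/(512*p^6 - 576*p^5 + 600*p^4 - 315*p^3 + 150*p^2 - 36*p + 8)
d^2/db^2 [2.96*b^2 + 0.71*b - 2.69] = 5.92000000000000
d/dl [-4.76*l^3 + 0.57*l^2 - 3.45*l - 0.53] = -14.28*l^2 + 1.14*l - 3.45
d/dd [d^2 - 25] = 2*d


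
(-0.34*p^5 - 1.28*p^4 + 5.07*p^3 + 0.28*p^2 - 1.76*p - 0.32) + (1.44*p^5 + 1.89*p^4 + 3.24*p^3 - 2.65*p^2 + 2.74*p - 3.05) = 1.1*p^5 + 0.61*p^4 + 8.31*p^3 - 2.37*p^2 + 0.98*p - 3.37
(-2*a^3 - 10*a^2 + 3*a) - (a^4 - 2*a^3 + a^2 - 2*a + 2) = -a^4 - 11*a^2 + 5*a - 2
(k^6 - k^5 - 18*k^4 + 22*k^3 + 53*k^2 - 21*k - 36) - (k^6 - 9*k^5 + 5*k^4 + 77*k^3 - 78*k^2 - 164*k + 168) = 8*k^5 - 23*k^4 - 55*k^3 + 131*k^2 + 143*k - 204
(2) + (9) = 11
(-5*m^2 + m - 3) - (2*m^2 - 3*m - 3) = -7*m^2 + 4*m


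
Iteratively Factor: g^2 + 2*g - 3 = (g - 1)*(g + 3)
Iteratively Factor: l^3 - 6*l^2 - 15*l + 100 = (l + 4)*(l^2 - 10*l + 25) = (l - 5)*(l + 4)*(l - 5)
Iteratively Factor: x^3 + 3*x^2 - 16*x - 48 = (x + 3)*(x^2 - 16) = (x + 3)*(x + 4)*(x - 4)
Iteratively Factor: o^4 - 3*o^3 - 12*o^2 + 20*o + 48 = (o - 4)*(o^3 + o^2 - 8*o - 12) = (o - 4)*(o + 2)*(o^2 - o - 6) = (o - 4)*(o + 2)^2*(o - 3)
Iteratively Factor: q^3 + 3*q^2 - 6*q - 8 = (q + 4)*(q^2 - q - 2) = (q - 2)*(q + 4)*(q + 1)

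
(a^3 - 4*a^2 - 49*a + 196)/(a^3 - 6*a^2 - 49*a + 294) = (a - 4)/(a - 6)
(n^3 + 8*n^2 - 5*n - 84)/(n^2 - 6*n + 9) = (n^2 + 11*n + 28)/(n - 3)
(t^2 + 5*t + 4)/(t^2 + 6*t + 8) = (t + 1)/(t + 2)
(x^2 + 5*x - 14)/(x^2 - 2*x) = (x + 7)/x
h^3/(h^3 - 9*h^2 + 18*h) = h^2/(h^2 - 9*h + 18)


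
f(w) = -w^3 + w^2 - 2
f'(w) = -3*w^2 + 2*w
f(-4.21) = 90.34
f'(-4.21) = -61.59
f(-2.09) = 11.50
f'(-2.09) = -17.28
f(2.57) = -12.37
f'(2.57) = -14.67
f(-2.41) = 17.81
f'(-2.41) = -22.24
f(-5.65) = 210.28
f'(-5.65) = -107.07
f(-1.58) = 4.44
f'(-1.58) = -10.65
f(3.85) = -44.24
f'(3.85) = -36.77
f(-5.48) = 192.60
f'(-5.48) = -101.05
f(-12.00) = 1870.00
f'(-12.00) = -456.00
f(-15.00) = 3598.00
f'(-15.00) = -705.00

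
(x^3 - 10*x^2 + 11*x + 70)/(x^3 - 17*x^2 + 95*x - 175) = (x + 2)/(x - 5)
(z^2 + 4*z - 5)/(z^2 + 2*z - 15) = (z - 1)/(z - 3)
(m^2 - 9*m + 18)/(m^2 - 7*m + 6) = (m - 3)/(m - 1)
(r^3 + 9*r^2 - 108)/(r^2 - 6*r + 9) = (r^2 + 12*r + 36)/(r - 3)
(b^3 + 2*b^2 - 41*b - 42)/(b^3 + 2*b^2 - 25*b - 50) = (b^3 + 2*b^2 - 41*b - 42)/(b^3 + 2*b^2 - 25*b - 50)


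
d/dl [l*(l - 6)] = 2*l - 6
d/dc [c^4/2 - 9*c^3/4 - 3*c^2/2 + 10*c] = 2*c^3 - 27*c^2/4 - 3*c + 10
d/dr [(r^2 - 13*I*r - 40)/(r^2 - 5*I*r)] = 8*I/r^2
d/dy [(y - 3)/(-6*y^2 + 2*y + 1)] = (6*y^2 - 36*y + 7)/(36*y^4 - 24*y^3 - 8*y^2 + 4*y + 1)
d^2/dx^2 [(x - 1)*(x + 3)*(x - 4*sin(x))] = 4*x^2*sin(x) + 8*x*sin(x) - 16*x*cos(x) + 6*x - 20*sin(x) - 16*cos(x) + 4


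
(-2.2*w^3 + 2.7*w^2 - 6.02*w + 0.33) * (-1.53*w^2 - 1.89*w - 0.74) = 3.366*w^5 + 0.0270000000000001*w^4 + 5.7356*w^3 + 8.8749*w^2 + 3.8311*w - 0.2442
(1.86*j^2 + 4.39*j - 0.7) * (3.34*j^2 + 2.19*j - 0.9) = 6.2124*j^4 + 18.736*j^3 + 5.6021*j^2 - 5.484*j + 0.63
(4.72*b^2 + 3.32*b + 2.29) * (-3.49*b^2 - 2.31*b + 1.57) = -16.4728*b^4 - 22.49*b^3 - 8.2509*b^2 - 0.0775000000000006*b + 3.5953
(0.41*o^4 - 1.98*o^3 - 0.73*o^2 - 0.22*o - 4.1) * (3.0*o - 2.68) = 1.23*o^5 - 7.0388*o^4 + 3.1164*o^3 + 1.2964*o^2 - 11.7104*o + 10.988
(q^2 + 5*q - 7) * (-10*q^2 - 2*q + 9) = -10*q^4 - 52*q^3 + 69*q^2 + 59*q - 63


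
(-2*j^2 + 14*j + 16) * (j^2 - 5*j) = -2*j^4 + 24*j^3 - 54*j^2 - 80*j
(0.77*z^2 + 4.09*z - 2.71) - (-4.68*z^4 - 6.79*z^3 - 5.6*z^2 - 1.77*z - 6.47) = 4.68*z^4 + 6.79*z^3 + 6.37*z^2 + 5.86*z + 3.76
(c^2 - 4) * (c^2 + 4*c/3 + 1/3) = c^4 + 4*c^3/3 - 11*c^2/3 - 16*c/3 - 4/3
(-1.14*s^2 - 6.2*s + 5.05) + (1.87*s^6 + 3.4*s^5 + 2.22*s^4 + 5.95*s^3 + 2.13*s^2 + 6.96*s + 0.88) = 1.87*s^6 + 3.4*s^5 + 2.22*s^4 + 5.95*s^3 + 0.99*s^2 + 0.76*s + 5.93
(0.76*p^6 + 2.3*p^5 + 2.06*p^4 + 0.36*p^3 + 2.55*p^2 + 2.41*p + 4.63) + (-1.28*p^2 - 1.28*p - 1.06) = 0.76*p^6 + 2.3*p^5 + 2.06*p^4 + 0.36*p^3 + 1.27*p^2 + 1.13*p + 3.57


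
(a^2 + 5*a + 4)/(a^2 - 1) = (a + 4)/(a - 1)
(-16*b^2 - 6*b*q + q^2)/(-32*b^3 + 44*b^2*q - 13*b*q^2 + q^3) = (2*b + q)/(4*b^2 - 5*b*q + q^2)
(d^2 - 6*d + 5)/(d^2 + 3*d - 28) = (d^2 - 6*d + 5)/(d^2 + 3*d - 28)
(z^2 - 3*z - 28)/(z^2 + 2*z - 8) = (z - 7)/(z - 2)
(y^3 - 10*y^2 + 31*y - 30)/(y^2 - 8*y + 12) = (y^2 - 8*y + 15)/(y - 6)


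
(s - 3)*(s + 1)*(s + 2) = s^3 - 7*s - 6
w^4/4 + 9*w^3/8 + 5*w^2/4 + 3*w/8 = w*(w/4 + 1/4)*(w + 1/2)*(w + 3)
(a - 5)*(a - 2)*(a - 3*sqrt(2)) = a^3 - 7*a^2 - 3*sqrt(2)*a^2 + 10*a + 21*sqrt(2)*a - 30*sqrt(2)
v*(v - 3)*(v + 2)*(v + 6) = v^4 + 5*v^3 - 12*v^2 - 36*v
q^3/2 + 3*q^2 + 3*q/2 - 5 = (q/2 + 1)*(q - 1)*(q + 5)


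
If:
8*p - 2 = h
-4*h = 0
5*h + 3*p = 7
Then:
No Solution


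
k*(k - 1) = k^2 - k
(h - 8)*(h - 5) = h^2 - 13*h + 40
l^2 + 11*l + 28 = (l + 4)*(l + 7)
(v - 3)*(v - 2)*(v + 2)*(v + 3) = v^4 - 13*v^2 + 36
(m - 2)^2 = m^2 - 4*m + 4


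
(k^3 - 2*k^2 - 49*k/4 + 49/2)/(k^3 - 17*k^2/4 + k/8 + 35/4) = 2*(2*k + 7)/(4*k + 5)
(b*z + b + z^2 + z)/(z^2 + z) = (b + z)/z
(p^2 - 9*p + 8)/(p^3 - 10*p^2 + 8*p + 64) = (p - 1)/(p^2 - 2*p - 8)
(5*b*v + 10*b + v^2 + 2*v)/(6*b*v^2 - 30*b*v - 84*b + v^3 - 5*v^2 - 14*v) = (5*b + v)/(6*b*v - 42*b + v^2 - 7*v)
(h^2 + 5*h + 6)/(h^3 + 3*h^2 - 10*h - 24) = (h + 3)/(h^2 + h - 12)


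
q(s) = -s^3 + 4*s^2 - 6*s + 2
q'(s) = -3*s^2 + 8*s - 6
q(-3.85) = 141.46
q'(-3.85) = -81.27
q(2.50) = -3.62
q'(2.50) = -4.75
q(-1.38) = 20.53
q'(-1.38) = -22.75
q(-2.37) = 52.00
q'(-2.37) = -41.81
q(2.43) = -3.31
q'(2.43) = -4.27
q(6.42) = -136.26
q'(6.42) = -78.29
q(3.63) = -14.90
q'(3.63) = -16.49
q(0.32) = 0.46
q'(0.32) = -3.75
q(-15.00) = 4367.00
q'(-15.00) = -801.00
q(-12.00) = 2378.00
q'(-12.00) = -534.00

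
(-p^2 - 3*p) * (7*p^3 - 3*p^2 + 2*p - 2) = -7*p^5 - 18*p^4 + 7*p^3 - 4*p^2 + 6*p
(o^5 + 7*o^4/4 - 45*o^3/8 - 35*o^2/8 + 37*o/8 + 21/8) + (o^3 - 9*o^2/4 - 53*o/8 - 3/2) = o^5 + 7*o^4/4 - 37*o^3/8 - 53*o^2/8 - 2*o + 9/8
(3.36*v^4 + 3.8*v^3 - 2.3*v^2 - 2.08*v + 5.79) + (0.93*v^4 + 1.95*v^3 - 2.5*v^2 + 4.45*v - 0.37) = 4.29*v^4 + 5.75*v^3 - 4.8*v^2 + 2.37*v + 5.42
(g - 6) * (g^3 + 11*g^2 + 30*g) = g^4 + 5*g^3 - 36*g^2 - 180*g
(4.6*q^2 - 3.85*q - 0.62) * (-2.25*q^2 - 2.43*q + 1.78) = -10.35*q^4 - 2.5155*q^3 + 18.9385*q^2 - 5.3464*q - 1.1036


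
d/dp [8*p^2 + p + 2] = 16*p + 1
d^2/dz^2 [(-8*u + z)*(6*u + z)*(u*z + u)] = 2*u*(-2*u + 3*z + 1)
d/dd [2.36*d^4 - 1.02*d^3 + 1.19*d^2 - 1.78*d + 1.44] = 9.44*d^3 - 3.06*d^2 + 2.38*d - 1.78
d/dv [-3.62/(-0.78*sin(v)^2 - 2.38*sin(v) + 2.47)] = -(5.6472*sin(v) + 8.6156)*cos(v)/(0.78*sin(v)^2 + 2.38*sin(v) - 2.47)^2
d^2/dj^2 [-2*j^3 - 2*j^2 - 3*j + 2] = -12*j - 4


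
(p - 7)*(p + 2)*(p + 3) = p^3 - 2*p^2 - 29*p - 42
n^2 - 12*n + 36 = (n - 6)^2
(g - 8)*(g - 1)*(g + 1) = g^3 - 8*g^2 - g + 8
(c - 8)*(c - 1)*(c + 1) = c^3 - 8*c^2 - c + 8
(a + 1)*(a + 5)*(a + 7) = a^3 + 13*a^2 + 47*a + 35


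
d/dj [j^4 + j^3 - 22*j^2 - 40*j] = 4*j^3 + 3*j^2 - 44*j - 40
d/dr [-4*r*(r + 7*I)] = -8*r - 28*I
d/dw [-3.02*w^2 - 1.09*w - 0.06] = -6.04*w - 1.09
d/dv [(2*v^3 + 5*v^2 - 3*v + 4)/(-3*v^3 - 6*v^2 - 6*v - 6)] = (v^4 - 14*v^3 - 16*v^2 - 4*v + 14)/(3*(v^6 + 4*v^5 + 8*v^4 + 12*v^3 + 12*v^2 + 8*v + 4))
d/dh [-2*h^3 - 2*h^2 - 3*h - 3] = -6*h^2 - 4*h - 3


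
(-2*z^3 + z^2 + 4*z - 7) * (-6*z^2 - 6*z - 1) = 12*z^5 + 6*z^4 - 28*z^3 + 17*z^2 + 38*z + 7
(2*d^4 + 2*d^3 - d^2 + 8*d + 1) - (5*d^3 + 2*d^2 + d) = 2*d^4 - 3*d^3 - 3*d^2 + 7*d + 1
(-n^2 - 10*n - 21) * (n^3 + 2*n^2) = -n^5 - 12*n^4 - 41*n^3 - 42*n^2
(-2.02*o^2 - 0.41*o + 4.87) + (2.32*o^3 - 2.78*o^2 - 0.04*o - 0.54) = 2.32*o^3 - 4.8*o^2 - 0.45*o + 4.33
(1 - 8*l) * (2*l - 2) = -16*l^2 + 18*l - 2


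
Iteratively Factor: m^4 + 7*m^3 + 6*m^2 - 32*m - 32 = (m + 4)*(m^3 + 3*m^2 - 6*m - 8) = (m + 1)*(m + 4)*(m^2 + 2*m - 8) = (m + 1)*(m + 4)^2*(m - 2)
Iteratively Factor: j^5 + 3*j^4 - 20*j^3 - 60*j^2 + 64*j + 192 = (j + 4)*(j^4 - j^3 - 16*j^2 + 4*j + 48) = (j - 4)*(j + 4)*(j^3 + 3*j^2 - 4*j - 12) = (j - 4)*(j + 2)*(j + 4)*(j^2 + j - 6) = (j - 4)*(j - 2)*(j + 2)*(j + 4)*(j + 3)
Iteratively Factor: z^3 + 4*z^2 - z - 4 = (z + 1)*(z^2 + 3*z - 4) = (z - 1)*(z + 1)*(z + 4)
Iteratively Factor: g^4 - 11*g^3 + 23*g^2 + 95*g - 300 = (g - 5)*(g^3 - 6*g^2 - 7*g + 60) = (g - 5)*(g + 3)*(g^2 - 9*g + 20) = (g - 5)^2*(g + 3)*(g - 4)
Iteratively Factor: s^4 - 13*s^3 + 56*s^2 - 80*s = (s - 4)*(s^3 - 9*s^2 + 20*s) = (s - 4)^2*(s^2 - 5*s) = (s - 5)*(s - 4)^2*(s)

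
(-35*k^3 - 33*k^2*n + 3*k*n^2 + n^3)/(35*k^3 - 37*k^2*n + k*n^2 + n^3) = (-k - n)/(k - n)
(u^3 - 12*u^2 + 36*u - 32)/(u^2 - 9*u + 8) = (u^2 - 4*u + 4)/(u - 1)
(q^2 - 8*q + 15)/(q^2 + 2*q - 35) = (q - 3)/(q + 7)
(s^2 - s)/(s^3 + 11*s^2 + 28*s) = (s - 1)/(s^2 + 11*s + 28)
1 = 1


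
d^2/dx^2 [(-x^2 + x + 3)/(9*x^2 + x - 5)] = 4*(45*x^3 + 297*x^2 + 108*x + 59)/(729*x^6 + 243*x^5 - 1188*x^4 - 269*x^3 + 660*x^2 + 75*x - 125)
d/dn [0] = 0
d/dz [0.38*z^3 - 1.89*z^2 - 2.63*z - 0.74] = 1.14*z^2 - 3.78*z - 2.63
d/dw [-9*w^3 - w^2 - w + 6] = -27*w^2 - 2*w - 1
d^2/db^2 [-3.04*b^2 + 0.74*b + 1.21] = -6.08000000000000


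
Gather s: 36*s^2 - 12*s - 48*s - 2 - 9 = 36*s^2 - 60*s - 11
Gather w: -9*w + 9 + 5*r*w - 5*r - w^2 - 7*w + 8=-5*r - w^2 + w*(5*r - 16) + 17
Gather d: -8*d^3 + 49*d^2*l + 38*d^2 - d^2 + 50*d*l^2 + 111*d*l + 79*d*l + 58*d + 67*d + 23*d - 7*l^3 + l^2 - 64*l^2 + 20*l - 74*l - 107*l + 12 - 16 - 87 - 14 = -8*d^3 + d^2*(49*l + 37) + d*(50*l^2 + 190*l + 148) - 7*l^3 - 63*l^2 - 161*l - 105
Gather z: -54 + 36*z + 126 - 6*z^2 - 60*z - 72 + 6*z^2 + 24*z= 0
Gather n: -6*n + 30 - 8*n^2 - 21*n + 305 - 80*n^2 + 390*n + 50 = -88*n^2 + 363*n + 385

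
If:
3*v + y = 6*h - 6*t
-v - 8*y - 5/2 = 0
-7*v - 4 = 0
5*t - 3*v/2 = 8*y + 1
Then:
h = -153/224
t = -5/14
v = -4/7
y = -27/112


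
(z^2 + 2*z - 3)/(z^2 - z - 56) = (-z^2 - 2*z + 3)/(-z^2 + z + 56)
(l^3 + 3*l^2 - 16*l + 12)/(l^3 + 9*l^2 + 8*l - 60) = (l - 1)/(l + 5)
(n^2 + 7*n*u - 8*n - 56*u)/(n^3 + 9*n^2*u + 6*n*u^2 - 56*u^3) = (8 - n)/(-n^2 - 2*n*u + 8*u^2)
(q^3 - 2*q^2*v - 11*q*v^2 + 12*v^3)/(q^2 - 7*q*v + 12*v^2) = (q^2 + 2*q*v - 3*v^2)/(q - 3*v)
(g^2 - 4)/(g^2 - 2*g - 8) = (g - 2)/(g - 4)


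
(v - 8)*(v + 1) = v^2 - 7*v - 8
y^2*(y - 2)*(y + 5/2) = y^4 + y^3/2 - 5*y^2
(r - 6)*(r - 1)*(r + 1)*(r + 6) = r^4 - 37*r^2 + 36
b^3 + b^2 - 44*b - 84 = (b - 7)*(b + 2)*(b + 6)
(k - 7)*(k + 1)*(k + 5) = k^3 - k^2 - 37*k - 35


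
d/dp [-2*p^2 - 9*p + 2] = -4*p - 9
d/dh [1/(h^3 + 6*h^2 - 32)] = 3*h*(-h - 4)/(h^3 + 6*h^2 - 32)^2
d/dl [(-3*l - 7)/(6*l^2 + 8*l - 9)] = (18*l^2 + 84*l + 83)/(36*l^4 + 96*l^3 - 44*l^2 - 144*l + 81)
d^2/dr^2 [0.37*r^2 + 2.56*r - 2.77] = 0.740000000000000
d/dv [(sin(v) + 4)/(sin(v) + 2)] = -2*cos(v)/(sin(v) + 2)^2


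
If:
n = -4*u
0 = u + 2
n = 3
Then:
No Solution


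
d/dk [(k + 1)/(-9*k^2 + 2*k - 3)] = (9*k^2 + 18*k - 5)/(81*k^4 - 36*k^3 + 58*k^2 - 12*k + 9)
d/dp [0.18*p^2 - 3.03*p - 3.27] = 0.36*p - 3.03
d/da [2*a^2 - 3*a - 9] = 4*a - 3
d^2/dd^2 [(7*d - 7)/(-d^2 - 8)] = 14*(4*d^2*(1 - d) + (3*d - 1)*(d^2 + 8))/(d^2 + 8)^3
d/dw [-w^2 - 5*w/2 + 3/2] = -2*w - 5/2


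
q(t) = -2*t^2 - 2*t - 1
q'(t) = -4*t - 2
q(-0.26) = -0.62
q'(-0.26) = -0.96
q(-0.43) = -0.51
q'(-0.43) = -0.28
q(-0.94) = -0.89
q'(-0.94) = 1.76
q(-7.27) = -92.17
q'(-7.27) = 27.08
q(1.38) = -7.57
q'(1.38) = -7.52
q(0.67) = -3.24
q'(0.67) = -4.68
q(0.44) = -2.27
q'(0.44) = -3.76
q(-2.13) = -5.81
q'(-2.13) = 6.52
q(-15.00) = -421.00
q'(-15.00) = 58.00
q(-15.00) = -421.00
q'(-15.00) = 58.00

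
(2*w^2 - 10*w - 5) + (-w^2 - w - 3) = w^2 - 11*w - 8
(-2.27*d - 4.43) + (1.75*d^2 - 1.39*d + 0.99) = 1.75*d^2 - 3.66*d - 3.44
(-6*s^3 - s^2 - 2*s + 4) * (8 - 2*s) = 12*s^4 - 46*s^3 - 4*s^2 - 24*s + 32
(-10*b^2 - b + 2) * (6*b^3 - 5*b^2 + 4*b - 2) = -60*b^5 + 44*b^4 - 23*b^3 + 6*b^2 + 10*b - 4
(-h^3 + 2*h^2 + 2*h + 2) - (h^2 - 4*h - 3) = -h^3 + h^2 + 6*h + 5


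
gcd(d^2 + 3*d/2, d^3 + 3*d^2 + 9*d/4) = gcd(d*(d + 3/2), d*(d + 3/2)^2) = d^2 + 3*d/2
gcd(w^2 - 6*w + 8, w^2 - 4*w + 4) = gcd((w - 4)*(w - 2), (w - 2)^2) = w - 2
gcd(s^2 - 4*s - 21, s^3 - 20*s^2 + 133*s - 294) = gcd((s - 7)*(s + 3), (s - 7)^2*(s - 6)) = s - 7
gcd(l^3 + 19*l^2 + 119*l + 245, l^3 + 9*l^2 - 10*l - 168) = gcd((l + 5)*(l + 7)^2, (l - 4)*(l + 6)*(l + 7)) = l + 7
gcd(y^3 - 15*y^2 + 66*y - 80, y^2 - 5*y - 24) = y - 8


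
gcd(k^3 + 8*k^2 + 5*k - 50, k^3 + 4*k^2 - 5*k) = k + 5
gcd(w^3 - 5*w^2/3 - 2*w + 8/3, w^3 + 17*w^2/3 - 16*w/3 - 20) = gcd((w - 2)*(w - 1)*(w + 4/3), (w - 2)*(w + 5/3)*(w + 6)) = w - 2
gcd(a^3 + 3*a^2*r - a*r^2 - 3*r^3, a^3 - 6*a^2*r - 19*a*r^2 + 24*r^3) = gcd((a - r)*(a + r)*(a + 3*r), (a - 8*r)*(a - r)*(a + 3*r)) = -a^2 - 2*a*r + 3*r^2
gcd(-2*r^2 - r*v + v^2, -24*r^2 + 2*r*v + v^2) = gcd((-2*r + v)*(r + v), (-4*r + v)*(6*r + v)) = 1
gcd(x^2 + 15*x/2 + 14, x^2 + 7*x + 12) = x + 4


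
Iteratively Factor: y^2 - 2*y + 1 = (y - 1)*(y - 1)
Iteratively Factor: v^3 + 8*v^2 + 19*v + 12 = (v + 1)*(v^2 + 7*v + 12) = (v + 1)*(v + 3)*(v + 4)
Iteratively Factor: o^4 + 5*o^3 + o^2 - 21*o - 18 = (o + 1)*(o^3 + 4*o^2 - 3*o - 18) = (o - 2)*(o + 1)*(o^2 + 6*o + 9) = (o - 2)*(o + 1)*(o + 3)*(o + 3)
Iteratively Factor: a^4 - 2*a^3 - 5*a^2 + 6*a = (a - 3)*(a^3 + a^2 - 2*a) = a*(a - 3)*(a^2 + a - 2) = a*(a - 3)*(a - 1)*(a + 2)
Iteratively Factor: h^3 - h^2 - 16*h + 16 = (h - 4)*(h^2 + 3*h - 4) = (h - 4)*(h + 4)*(h - 1)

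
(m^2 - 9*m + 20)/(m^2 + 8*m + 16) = (m^2 - 9*m + 20)/(m^2 + 8*m + 16)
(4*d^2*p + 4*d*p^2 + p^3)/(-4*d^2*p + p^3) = (2*d + p)/(-2*d + p)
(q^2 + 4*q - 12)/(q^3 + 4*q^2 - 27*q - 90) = (q - 2)/(q^2 - 2*q - 15)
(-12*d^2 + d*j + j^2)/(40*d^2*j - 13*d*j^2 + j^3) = (-12*d^2 + d*j + j^2)/(j*(40*d^2 - 13*d*j + j^2))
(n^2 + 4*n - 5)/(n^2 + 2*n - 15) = (n - 1)/(n - 3)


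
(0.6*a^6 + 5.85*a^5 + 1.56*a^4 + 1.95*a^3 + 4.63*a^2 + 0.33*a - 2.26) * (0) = 0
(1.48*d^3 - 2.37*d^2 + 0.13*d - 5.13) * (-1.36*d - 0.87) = -2.0128*d^4 + 1.9356*d^3 + 1.8851*d^2 + 6.8637*d + 4.4631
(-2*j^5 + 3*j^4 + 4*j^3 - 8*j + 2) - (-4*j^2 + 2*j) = -2*j^5 + 3*j^4 + 4*j^3 + 4*j^2 - 10*j + 2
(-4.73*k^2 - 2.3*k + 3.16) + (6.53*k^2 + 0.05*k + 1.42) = 1.8*k^2 - 2.25*k + 4.58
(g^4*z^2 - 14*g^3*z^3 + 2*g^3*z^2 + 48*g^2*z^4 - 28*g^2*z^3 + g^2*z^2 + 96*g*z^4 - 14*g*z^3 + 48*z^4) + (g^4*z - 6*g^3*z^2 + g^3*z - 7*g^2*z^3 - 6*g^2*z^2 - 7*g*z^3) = g^4*z^2 + g^4*z - 14*g^3*z^3 - 4*g^3*z^2 + g^3*z + 48*g^2*z^4 - 35*g^2*z^3 - 5*g^2*z^2 + 96*g*z^4 - 21*g*z^3 + 48*z^4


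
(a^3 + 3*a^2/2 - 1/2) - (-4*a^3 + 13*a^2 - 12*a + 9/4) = 5*a^3 - 23*a^2/2 + 12*a - 11/4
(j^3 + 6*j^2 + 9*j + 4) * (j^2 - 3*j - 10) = j^5 + 3*j^4 - 19*j^3 - 83*j^2 - 102*j - 40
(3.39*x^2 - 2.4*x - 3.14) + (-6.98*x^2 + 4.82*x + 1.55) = -3.59*x^2 + 2.42*x - 1.59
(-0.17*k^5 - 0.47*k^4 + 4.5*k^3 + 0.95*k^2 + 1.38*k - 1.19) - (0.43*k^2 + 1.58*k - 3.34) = -0.17*k^5 - 0.47*k^4 + 4.5*k^3 + 0.52*k^2 - 0.2*k + 2.15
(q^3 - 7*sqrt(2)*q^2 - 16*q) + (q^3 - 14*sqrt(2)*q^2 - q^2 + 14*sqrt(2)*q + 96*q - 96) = 2*q^3 - 21*sqrt(2)*q^2 - q^2 + 14*sqrt(2)*q + 80*q - 96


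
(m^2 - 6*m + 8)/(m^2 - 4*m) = (m - 2)/m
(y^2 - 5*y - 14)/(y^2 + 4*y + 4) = (y - 7)/(y + 2)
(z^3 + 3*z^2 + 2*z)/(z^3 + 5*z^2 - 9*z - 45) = z*(z^2 + 3*z + 2)/(z^3 + 5*z^2 - 9*z - 45)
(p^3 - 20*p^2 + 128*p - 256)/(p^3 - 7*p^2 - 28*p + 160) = (p - 8)/(p + 5)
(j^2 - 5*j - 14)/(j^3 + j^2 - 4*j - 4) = (j - 7)/(j^2 - j - 2)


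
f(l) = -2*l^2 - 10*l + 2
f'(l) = -4*l - 10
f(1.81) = -22.65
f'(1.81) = -17.24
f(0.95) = -9.30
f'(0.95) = -13.80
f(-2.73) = 14.39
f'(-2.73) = 0.92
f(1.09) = -11.28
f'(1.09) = -14.36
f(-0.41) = 5.76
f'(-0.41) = -8.36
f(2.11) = -28.00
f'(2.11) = -18.44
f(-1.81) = 13.55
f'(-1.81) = -2.76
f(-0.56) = 6.97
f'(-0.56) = -7.76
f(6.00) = -130.00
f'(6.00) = -34.00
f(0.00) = 2.00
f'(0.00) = -10.00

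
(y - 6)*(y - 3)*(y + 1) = y^3 - 8*y^2 + 9*y + 18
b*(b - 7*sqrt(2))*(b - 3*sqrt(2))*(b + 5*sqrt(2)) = b^4 - 5*sqrt(2)*b^3 - 58*b^2 + 210*sqrt(2)*b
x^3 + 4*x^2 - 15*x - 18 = (x - 3)*(x + 1)*(x + 6)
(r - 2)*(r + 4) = r^2 + 2*r - 8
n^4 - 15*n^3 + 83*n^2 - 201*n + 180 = (n - 5)*(n - 4)*(n - 3)^2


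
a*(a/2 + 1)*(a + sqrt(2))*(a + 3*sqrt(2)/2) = a^4/2 + a^3 + 5*sqrt(2)*a^3/4 + 3*a^2/2 + 5*sqrt(2)*a^2/2 + 3*a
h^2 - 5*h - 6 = (h - 6)*(h + 1)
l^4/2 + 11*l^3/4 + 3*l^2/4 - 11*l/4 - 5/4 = (l/2 + 1/2)*(l - 1)*(l + 1/2)*(l + 5)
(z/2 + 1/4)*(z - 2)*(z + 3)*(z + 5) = z^4/2 + 13*z^3/4 + z^2 - 61*z/4 - 15/2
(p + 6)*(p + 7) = p^2 + 13*p + 42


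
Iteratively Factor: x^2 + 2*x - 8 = (x + 4)*(x - 2)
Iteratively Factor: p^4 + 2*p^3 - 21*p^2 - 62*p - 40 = (p - 5)*(p^3 + 7*p^2 + 14*p + 8) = (p - 5)*(p + 2)*(p^2 + 5*p + 4) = (p - 5)*(p + 1)*(p + 2)*(p + 4)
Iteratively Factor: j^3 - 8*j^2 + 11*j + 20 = (j + 1)*(j^2 - 9*j + 20) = (j - 5)*(j + 1)*(j - 4)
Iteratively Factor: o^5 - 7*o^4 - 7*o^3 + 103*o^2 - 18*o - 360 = (o + 3)*(o^4 - 10*o^3 + 23*o^2 + 34*o - 120) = (o - 5)*(o + 3)*(o^3 - 5*o^2 - 2*o + 24) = (o - 5)*(o - 3)*(o + 3)*(o^2 - 2*o - 8) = (o - 5)*(o - 3)*(o + 2)*(o + 3)*(o - 4)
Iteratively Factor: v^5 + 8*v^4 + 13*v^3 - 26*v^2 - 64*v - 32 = (v + 1)*(v^4 + 7*v^3 + 6*v^2 - 32*v - 32) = (v + 1)*(v + 4)*(v^3 + 3*v^2 - 6*v - 8) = (v - 2)*(v + 1)*(v + 4)*(v^2 + 5*v + 4) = (v - 2)*(v + 1)*(v + 4)^2*(v + 1)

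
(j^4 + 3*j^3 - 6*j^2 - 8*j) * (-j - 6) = -j^5 - 9*j^4 - 12*j^3 + 44*j^2 + 48*j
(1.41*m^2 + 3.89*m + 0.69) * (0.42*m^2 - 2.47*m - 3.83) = 0.5922*m^4 - 1.8489*m^3 - 14.7188*m^2 - 16.603*m - 2.6427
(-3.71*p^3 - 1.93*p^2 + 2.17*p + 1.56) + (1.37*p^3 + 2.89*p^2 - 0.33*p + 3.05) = -2.34*p^3 + 0.96*p^2 + 1.84*p + 4.61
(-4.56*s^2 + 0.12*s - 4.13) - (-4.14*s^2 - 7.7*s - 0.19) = -0.42*s^2 + 7.82*s - 3.94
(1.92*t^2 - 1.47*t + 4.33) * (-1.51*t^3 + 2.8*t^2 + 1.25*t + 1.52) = -2.8992*t^5 + 7.5957*t^4 - 8.2543*t^3 + 13.2049*t^2 + 3.1781*t + 6.5816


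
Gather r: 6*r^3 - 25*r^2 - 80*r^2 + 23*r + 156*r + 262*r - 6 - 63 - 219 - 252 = 6*r^3 - 105*r^2 + 441*r - 540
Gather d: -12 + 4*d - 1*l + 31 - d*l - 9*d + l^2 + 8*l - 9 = d*(-l - 5) + l^2 + 7*l + 10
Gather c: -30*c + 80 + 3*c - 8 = 72 - 27*c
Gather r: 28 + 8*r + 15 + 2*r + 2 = 10*r + 45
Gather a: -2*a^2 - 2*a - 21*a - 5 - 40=-2*a^2 - 23*a - 45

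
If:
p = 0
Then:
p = 0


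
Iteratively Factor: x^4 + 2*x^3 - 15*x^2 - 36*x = (x + 3)*(x^3 - x^2 - 12*x) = (x - 4)*(x + 3)*(x^2 + 3*x) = x*(x - 4)*(x + 3)*(x + 3)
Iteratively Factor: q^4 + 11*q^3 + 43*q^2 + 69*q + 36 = (q + 1)*(q^3 + 10*q^2 + 33*q + 36) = (q + 1)*(q + 3)*(q^2 + 7*q + 12) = (q + 1)*(q + 3)*(q + 4)*(q + 3)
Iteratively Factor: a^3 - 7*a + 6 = (a - 2)*(a^2 + 2*a - 3) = (a - 2)*(a + 3)*(a - 1)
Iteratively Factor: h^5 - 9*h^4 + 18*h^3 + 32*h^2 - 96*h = (h - 4)*(h^4 - 5*h^3 - 2*h^2 + 24*h) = (h - 4)*(h - 3)*(h^3 - 2*h^2 - 8*h) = (h - 4)^2*(h - 3)*(h^2 + 2*h) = (h - 4)^2*(h - 3)*(h + 2)*(h)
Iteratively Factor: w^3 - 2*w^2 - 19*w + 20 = (w - 5)*(w^2 + 3*w - 4) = (w - 5)*(w + 4)*(w - 1)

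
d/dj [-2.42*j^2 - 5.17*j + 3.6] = -4.84*j - 5.17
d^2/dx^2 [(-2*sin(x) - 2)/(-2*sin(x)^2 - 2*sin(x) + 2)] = (-sin(x)^5 - 3*sin(x)^4 - 7*sin(x)^3 + 10*sin(x) + 6)/(sin(x) - cos(x)^2)^3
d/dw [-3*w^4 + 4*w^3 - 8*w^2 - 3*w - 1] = -12*w^3 + 12*w^2 - 16*w - 3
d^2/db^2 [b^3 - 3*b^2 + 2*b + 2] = 6*b - 6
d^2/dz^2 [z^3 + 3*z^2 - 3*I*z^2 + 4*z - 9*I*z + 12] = 6*z + 6 - 6*I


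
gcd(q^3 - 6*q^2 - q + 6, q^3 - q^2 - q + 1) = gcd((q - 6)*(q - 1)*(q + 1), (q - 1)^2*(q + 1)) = q^2 - 1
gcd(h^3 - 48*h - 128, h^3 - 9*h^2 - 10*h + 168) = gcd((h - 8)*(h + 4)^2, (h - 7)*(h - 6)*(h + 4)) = h + 4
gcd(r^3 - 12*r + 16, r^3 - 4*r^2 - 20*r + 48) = r^2 + 2*r - 8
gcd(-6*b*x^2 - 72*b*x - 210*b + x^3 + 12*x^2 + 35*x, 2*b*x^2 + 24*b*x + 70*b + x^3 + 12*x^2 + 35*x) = x^2 + 12*x + 35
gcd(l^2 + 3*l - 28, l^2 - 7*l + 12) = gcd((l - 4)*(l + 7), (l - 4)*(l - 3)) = l - 4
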